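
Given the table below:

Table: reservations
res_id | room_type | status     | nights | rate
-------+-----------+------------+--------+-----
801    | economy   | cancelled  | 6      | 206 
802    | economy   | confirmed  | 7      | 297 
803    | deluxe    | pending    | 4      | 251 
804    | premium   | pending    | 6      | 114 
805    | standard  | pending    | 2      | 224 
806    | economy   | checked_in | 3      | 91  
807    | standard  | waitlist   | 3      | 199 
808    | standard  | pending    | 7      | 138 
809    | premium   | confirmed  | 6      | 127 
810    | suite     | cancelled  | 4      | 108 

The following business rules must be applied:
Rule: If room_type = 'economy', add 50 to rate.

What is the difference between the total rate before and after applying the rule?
150

Step 1: Original sum of rate = 1755
Step 2: 3 records have room_type = 'economy'
Step 3: Each affected record changes by 50
Step 4: Total change = 3 × 50 = 150
Step 5: New sum = 1755 + 150 = 1905
Step 6: Difference = |1905 - 1755| = 150
        (Sum increased by 150)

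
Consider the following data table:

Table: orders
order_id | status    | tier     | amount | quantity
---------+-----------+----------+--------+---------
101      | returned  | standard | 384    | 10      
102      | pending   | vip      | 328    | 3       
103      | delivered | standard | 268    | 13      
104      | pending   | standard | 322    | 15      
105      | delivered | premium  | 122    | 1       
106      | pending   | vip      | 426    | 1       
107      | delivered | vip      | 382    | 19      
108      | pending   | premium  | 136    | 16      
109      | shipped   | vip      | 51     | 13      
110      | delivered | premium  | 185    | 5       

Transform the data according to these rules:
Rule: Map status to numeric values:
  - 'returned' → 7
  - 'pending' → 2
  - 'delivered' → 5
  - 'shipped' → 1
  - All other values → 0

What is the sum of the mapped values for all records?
36

Step 1: Apply mapping to each record
Step 2: Count by status:
  'returned': 1 records × 7 = 7
  'pending': 4 records × 2 = 8
  'delivered': 4 records × 5 = 20
  'shipped': 1 records × 1 = 1
Step 3: Sum all mapped values = 36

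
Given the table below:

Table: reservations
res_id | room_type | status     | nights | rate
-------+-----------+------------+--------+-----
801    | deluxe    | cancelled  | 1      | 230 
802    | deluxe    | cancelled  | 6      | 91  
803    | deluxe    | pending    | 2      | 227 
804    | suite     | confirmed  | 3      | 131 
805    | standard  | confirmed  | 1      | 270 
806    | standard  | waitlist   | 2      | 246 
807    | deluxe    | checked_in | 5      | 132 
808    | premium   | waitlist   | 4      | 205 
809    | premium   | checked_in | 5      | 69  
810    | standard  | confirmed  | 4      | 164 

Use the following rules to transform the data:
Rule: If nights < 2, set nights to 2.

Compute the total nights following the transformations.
35

Step 1: 2 records have nights < 2
Step 2: These records originally summed to 2
Step 3: After setting to minimum: 2 × 2 = 4
Step 4: Unaffected records sum: 31
Step 5: Final sum = 4 + 31 = 35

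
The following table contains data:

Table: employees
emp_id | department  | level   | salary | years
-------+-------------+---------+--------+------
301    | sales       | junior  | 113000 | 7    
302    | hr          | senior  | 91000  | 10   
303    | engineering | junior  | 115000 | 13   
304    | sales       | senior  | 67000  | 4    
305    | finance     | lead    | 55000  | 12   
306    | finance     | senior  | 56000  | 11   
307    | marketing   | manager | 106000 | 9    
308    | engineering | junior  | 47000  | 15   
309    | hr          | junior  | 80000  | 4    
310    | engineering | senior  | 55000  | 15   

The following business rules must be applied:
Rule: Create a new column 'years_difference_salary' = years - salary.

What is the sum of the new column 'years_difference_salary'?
-784900

Step 1: For each record, compute years - salary
Example calculations:
  7 - 113000 = -112993
  10 - 91000 = -90990
  13 - 115000 = -114987
  ...
Step 2: Sum all derived values
Step 3: Total = -784900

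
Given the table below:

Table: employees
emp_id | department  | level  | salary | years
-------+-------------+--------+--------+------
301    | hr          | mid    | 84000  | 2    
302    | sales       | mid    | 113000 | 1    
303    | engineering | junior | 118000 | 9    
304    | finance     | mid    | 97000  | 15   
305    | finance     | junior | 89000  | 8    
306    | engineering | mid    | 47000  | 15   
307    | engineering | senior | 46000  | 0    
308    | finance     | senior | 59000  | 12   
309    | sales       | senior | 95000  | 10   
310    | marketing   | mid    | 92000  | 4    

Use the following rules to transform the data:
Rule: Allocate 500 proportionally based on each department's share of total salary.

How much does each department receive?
engineering: 125.6, finance: 145.83, hr: 50.0, marketing: 54.76, sales: 123.81

Step 1: Calculate total salary = 840000
Step 2: Calculate each department's proportion:
  engineering: 211000/840000 = 25.12% → 125.6
  finance: 245000/840000 = 29.17% → 145.83
  hr: 84000/840000 = 10.00% → 50.0
  marketing: 92000/840000 = 10.95% → 54.76
  sales: 208000/840000 = 24.76% → 123.81
Step 3: Verify: sum of allocations ≈ 500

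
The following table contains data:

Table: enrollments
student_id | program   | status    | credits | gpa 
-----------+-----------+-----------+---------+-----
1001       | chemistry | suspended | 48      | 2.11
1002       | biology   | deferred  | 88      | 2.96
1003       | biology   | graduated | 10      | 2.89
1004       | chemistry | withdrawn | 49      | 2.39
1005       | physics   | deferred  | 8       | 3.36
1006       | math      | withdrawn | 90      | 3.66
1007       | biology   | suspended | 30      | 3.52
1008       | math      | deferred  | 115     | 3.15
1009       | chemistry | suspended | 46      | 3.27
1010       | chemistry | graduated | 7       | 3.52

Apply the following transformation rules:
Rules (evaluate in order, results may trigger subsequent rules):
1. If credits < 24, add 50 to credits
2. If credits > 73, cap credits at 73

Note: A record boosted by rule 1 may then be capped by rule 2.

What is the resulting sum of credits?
567

Step 1: Apply rule 1 to records with credits < 24
  - 3 records get bonus of 50
  - Of these, 0 records then exceed 73 and get capped
Step 2: Apply rule 2 to records with credits > 73
  - 3 records (original) are capped
Step 3: Calculate final sum = 567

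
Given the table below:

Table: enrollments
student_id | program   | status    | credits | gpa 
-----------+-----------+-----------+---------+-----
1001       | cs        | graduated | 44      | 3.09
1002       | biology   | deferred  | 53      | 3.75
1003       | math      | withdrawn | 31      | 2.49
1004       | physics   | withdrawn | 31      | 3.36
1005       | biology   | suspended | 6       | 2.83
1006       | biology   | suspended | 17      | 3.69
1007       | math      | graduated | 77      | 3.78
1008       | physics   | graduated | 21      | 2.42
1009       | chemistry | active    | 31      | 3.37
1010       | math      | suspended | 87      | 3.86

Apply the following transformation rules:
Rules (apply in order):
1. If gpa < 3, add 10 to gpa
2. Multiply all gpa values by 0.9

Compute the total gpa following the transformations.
56.38

Step 1: Apply Rule 1 - Add 10 to records with gpa < 3
  - 3 records affected: 7.74 + (3 × 10) = 37.74
  - Unaffected records: 24.9
  - Sum after Rule 1: 62.64
Step 2: Apply Rule 2 - Multiply all by 0.9
  - 62.64 × 0.9 = 56.38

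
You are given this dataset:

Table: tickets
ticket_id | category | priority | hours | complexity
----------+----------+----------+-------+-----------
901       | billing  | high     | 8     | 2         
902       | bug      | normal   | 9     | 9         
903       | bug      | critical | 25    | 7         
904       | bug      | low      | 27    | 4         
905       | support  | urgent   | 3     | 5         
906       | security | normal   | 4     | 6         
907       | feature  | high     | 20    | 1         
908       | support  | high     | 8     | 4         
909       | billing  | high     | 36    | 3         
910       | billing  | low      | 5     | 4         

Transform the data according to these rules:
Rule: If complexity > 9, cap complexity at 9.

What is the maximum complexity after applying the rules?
9

Step 1: Original maximum complexity = 9
Step 2: Check cap of 9 against maximum
Step 3: No records exceed the cap (max 9 <= cap 9), so no capping applies
Step 4: Maximum after transformation = 9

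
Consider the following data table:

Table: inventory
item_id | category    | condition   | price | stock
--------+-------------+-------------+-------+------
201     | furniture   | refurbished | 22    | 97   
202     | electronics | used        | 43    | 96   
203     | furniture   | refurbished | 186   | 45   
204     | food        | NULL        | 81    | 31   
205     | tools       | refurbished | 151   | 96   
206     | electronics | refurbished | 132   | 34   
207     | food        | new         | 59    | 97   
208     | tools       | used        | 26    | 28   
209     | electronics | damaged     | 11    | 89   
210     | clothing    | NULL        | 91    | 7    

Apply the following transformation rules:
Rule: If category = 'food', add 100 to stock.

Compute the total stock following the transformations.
820

Step 1: Count records where category = 'food': 2
Step 2: Total bonus added: 2 × 100 = 200
Step 3: Original sum of stock: 620
Step 4: Final sum = 620 + 200 = 820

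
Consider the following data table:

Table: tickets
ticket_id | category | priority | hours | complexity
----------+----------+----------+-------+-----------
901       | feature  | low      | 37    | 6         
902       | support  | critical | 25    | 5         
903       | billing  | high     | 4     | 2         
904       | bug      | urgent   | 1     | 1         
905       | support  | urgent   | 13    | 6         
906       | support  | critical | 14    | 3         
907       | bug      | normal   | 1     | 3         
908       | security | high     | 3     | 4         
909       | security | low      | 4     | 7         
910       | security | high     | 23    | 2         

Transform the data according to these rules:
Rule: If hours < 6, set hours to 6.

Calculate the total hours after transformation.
142

Step 1: 5 records have hours < 6
Step 2: These records originally summed to 13
Step 3: After setting to minimum: 5 × 6 = 30
Step 4: Unaffected records sum: 112
Step 5: Final sum = 30 + 112 = 142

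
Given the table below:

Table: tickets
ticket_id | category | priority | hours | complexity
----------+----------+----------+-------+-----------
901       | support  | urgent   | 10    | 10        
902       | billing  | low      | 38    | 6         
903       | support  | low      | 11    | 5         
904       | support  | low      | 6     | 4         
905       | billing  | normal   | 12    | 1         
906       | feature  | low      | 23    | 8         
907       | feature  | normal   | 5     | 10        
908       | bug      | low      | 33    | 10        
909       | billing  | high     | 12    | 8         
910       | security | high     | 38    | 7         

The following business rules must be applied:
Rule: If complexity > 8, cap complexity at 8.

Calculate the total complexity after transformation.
63

Step 1: 3 records have complexity > 8
Step 2: These records originally summed to 30
Step 3: After capping: 3 × 8 = 24
Step 4: Unaffected records sum: 39
Step 5: Final sum = 24 + 39 = 63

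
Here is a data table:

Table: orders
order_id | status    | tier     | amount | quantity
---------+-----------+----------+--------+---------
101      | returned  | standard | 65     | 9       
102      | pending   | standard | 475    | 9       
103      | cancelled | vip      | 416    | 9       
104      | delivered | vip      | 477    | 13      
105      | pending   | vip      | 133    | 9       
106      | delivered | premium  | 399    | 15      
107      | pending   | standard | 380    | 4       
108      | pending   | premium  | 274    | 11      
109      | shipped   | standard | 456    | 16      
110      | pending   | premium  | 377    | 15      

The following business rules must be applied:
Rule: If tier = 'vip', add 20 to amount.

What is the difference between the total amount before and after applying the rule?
60

Step 1: Original sum of amount = 3452
Step 2: 3 records have tier = 'vip'
Step 3: Each affected record changes by 20
Step 4: Total change = 3 × 20 = 60
Step 5: New sum = 3452 + 60 = 3512
Step 6: Difference = |3512 - 3452| = 60
        (Sum increased by 60)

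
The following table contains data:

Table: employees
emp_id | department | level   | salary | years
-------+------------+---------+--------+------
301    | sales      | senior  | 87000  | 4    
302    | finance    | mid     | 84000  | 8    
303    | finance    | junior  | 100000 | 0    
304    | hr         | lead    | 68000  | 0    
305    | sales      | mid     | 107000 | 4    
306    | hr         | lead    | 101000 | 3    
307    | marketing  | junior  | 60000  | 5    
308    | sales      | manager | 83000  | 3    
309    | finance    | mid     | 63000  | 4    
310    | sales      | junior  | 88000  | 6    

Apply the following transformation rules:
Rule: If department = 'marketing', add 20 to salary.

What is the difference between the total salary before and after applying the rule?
20

Step 1: Original sum of salary = 841000
Step 2: 1 records have department = 'marketing'
Step 3: Each affected record changes by 20
Step 4: Total change = 1 × 20 = 20
Step 5: New sum = 841000 + 20 = 841020
Step 6: Difference = |841020 - 841000| = 20
        (Sum increased by 20)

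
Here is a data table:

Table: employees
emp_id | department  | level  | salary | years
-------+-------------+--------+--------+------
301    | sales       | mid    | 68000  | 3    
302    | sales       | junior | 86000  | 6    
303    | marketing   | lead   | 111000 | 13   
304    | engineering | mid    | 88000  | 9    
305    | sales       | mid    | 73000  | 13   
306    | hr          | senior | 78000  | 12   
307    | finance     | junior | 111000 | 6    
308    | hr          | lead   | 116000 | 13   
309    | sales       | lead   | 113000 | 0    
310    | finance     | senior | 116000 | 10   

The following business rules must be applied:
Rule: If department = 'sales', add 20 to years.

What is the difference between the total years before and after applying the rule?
80

Step 1: Original sum of years = 85
Step 2: 4 records have department = 'sales'
Step 3: Each affected record changes by 20
Step 4: Total change = 4 × 20 = 80
Step 5: New sum = 85 + 80 = 165
Step 6: Difference = |165 - 85| = 80
        (Sum increased by 80)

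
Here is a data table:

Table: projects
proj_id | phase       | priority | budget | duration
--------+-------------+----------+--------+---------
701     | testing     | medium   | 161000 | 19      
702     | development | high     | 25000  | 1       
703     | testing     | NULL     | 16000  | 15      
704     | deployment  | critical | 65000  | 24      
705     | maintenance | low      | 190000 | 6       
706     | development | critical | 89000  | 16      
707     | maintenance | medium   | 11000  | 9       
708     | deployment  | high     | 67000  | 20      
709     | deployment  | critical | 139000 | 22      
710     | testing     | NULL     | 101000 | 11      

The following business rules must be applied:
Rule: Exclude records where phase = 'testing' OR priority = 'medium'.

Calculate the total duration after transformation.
89

Step 1: Find records where phase = 'testing' OR priority = 'medium'
Step 2: 4 records match, summing to 54
Step 3: Original sum: 143
Step 4: Remaining sum = 143 - 54 = 89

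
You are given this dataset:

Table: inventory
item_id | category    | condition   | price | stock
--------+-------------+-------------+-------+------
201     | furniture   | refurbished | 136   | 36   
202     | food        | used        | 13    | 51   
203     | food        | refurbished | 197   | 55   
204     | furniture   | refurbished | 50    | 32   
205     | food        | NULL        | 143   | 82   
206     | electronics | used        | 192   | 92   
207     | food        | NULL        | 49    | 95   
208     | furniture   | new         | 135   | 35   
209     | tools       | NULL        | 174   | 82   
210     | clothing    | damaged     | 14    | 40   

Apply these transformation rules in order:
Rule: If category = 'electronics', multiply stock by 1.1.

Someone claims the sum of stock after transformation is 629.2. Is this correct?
No, the correct result is 609.2.

Step 1: Calculate the correct sum after transformation
Step 2: Apply multiplier 1.1 to records where category = 'electronics'
Step 3: Correct result = 609.2
Step 4: Claimed result = 629.2
Step 5: 609.2 ≠ 629.2
Conclusion: The claimed result is incorrect. The correct answer is 609.2.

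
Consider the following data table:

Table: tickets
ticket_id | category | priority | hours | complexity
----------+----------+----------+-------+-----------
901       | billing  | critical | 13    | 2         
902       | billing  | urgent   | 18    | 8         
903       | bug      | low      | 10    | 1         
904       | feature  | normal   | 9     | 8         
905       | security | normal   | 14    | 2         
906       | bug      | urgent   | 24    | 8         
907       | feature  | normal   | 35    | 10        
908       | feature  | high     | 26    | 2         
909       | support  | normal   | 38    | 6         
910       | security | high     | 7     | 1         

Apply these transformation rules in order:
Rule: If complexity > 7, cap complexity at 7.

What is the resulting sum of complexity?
42

Step 1: 4 records have complexity > 7
Step 2: These records originally summed to 34
Step 3: After capping: 4 × 7 = 28
Step 4: Unaffected records sum: 14
Step 5: Final sum = 28 + 14 = 42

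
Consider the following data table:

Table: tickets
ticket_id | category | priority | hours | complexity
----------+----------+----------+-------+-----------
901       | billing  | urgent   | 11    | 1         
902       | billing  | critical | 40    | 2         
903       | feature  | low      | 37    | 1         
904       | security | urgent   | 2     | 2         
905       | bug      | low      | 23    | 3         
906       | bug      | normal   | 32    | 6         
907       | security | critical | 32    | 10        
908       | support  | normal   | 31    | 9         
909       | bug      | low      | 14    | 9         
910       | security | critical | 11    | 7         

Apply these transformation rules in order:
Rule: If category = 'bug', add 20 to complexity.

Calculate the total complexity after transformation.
110

Step 1: Count records where category = 'bug': 3
Step 2: Total bonus added: 3 × 20 = 60
Step 3: Original sum of complexity: 50
Step 4: Final sum = 50 + 60 = 110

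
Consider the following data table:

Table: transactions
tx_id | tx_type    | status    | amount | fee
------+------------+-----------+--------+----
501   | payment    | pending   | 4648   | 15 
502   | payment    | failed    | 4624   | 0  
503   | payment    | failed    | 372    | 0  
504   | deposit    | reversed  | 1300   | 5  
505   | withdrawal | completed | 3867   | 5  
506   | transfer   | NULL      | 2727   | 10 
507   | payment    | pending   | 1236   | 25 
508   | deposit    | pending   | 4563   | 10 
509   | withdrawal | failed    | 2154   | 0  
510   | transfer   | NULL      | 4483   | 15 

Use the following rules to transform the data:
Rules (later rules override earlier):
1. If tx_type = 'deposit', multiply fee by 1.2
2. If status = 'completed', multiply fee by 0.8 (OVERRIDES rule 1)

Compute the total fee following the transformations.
87.0

Step 1: Rule 2 takes priority for records with status = 'completed'
  - 1 records: 5 × 0.8 = 4.0
Step 2: Rule 1 applies to remaining records with tx_type = 'deposit'
  - 2 records: 15 × 1.2 = 18.0
Step 3: Other records unchanged: 65
Step 4: Final sum = 4.0 + 18.0 + 65 = 87.0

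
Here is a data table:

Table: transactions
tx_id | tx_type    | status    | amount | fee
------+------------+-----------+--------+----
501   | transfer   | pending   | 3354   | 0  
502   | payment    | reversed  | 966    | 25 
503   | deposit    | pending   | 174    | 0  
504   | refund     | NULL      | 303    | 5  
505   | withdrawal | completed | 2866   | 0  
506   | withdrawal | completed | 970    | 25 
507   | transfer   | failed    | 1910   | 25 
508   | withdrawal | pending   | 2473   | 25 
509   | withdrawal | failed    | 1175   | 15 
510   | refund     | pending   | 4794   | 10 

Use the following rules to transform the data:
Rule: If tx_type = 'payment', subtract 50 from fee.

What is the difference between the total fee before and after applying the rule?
50

Step 1: Original sum of fee = 130
Step 2: 1 records have tx_type = 'payment'
Step 3: Each affected record changes by -50
Step 4: Total change = 1 × -50 = -50
Step 5: New sum = 130 + -50 = 80
Step 6: Difference = |80 - 130| = 50
        (Sum decreased by 50)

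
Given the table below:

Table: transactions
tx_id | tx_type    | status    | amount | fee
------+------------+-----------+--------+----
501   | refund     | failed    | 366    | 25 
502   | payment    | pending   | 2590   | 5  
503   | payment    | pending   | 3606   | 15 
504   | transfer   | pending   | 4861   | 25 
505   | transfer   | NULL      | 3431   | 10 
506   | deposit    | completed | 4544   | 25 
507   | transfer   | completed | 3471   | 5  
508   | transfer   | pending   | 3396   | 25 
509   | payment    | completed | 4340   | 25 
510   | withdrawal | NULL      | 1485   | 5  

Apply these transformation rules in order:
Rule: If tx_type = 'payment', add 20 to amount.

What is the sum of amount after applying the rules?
32150

Step 1: Count records where tx_type = 'payment': 3
Step 2: Total bonus added: 3 × 20 = 60
Step 3: Original sum of amount: 32090
Step 4: Final sum = 32090 + 60 = 32150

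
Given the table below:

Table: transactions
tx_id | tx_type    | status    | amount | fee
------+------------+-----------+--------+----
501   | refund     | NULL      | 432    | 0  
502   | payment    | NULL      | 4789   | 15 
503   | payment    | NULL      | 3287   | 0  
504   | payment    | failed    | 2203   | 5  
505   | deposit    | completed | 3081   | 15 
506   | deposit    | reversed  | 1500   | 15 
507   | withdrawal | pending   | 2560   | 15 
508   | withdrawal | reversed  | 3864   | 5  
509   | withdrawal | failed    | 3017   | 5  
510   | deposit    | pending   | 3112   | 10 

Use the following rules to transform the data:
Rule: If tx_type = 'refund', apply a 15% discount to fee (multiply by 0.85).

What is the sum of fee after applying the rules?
85.0

Step 1: Records with tx_type = 'refund' have total fee = 0
Step 2: Apply multiplier: 0 × 0.85 = 0.0
Step 3: Other records total: 85
Step 4: Final sum = 0.0 + 85 = 85.0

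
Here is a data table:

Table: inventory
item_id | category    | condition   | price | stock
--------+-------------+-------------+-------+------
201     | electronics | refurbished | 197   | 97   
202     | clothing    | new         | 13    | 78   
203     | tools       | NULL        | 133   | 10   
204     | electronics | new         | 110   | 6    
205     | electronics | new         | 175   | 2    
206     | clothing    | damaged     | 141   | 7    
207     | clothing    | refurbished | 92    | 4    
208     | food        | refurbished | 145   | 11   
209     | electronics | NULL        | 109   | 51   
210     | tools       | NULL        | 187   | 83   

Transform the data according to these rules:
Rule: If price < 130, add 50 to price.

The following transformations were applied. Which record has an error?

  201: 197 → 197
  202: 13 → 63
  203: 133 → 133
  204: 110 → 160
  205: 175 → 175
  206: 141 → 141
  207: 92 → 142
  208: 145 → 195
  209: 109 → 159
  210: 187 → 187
Record 208 has an error. The correct transformed value should be 145, not 195.

Step 1: Check each record against the rule
Step 2: Record 208 has price = 145
Step 3: Since 145 >= 130, the bonus should not have been applied
Step 4: Correct value = 145, but claimed value = 195
Conclusion: Record 208 has the error.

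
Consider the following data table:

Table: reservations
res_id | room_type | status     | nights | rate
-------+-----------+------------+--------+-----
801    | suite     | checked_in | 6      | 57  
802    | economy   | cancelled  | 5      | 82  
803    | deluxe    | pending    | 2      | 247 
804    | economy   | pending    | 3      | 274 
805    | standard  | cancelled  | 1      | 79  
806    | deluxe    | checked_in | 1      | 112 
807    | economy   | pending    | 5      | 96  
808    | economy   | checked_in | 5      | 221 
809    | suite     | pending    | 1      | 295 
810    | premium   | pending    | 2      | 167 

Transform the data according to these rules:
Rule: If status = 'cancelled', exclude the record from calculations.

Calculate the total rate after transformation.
1469

Step 1: Identify records where status = 'cancelled'
Step 2: The excluded records sum to 161
Step 3: Original total rate = 1630
Step 4: Remaining total = 1630 - 161 = 1469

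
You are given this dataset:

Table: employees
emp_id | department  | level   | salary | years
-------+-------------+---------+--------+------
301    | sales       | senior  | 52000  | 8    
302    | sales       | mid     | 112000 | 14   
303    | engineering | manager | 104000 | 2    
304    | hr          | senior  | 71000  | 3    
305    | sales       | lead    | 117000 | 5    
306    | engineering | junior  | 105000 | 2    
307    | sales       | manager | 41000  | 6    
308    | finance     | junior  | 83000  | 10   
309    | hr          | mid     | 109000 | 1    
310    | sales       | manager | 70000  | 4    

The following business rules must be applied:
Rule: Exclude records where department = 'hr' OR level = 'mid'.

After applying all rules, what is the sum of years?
37

Step 1: Find records where department = 'hr' OR level = 'mid'
Step 2: 3 records match, summing to 18
Step 3: Original sum: 55
Step 4: Remaining sum = 55 - 18 = 37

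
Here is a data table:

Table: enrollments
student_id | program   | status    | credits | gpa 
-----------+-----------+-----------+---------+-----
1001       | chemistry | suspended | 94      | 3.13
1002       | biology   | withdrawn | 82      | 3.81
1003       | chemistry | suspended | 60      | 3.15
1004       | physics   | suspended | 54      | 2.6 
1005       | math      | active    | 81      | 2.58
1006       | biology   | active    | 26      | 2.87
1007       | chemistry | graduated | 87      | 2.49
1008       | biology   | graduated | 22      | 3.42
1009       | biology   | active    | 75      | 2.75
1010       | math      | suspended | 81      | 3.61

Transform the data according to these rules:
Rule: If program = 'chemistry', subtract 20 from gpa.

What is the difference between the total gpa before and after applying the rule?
60.0

Step 1: Original sum of gpa = 30.41
Step 2: 3 records have program = 'chemistry'
Step 3: Each affected record changes by -20
Step 4: Total change = 3 × -20 = -60
Step 5: New sum = 30.41 + -60 = -29.59
Step 6: Difference = |-29.59 - 30.41| = 60.0
        (Sum decreased by 60.0)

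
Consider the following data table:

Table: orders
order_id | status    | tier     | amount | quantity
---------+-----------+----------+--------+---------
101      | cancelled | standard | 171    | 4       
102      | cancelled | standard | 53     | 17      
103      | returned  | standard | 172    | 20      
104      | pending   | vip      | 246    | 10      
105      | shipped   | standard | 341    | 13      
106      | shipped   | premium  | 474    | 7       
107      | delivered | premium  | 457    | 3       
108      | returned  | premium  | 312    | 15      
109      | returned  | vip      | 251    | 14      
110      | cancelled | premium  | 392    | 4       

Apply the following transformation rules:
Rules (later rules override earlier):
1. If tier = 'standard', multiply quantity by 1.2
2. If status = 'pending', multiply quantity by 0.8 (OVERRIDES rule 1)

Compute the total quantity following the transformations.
115.8

Step 1: Rule 2 takes priority for records with status = 'pending'
  - 1 records: 10 × 0.8 = 8.0
Step 2: Rule 1 applies to remaining records with tier = 'standard'
  - 4 records: 54 × 1.2 = 64.8
Step 3: Other records unchanged: 43
Step 4: Final sum = 8.0 + 64.8 + 43 = 115.8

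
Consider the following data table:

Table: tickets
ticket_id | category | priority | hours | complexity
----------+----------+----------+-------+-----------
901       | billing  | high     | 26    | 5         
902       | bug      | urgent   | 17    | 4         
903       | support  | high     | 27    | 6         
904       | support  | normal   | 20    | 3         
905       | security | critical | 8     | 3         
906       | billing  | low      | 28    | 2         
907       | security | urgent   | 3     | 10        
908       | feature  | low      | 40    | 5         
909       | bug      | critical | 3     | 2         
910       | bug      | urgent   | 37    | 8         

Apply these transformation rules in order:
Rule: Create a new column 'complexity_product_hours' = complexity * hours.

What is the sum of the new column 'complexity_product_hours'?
1032

Step 1: For each record, compute complexity * hours
Example calculations:
  5 * 26 = 130
  4 * 17 = 68
  6 * 27 = 162
  ...
Step 2: Sum all derived values
Step 3: Total = 1032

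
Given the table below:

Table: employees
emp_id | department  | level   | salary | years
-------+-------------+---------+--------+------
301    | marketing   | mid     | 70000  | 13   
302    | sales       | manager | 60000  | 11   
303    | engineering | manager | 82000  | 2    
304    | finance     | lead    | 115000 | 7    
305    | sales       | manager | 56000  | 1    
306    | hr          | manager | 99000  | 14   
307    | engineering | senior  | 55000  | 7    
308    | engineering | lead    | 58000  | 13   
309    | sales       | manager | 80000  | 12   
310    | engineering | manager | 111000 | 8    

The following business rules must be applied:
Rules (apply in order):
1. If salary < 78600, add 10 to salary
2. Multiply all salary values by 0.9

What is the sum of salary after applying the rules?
707445.0

Step 1: Apply Rule 1 - Add 10 to records with salary < 78600
  - 5 records affected: 299000 + (5 × 10) = 299050
  - Unaffected records: 487000
  - Sum after Rule 1: 786050
Step 2: Apply Rule 2 - Multiply all by 0.9
  - 786050 × 0.9 = 707445.0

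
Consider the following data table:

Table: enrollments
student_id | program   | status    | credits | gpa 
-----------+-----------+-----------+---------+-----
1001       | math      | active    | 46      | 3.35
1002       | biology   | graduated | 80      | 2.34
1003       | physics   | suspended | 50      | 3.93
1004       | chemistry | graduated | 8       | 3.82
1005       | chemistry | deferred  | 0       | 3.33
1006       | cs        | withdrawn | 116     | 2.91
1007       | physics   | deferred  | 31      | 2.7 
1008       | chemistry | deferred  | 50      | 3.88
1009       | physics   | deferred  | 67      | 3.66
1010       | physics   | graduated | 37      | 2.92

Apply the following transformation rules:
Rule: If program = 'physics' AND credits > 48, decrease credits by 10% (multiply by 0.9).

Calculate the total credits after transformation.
473.3

Step 1: Find records where program = 'physics' AND credits > 48
Step 2: 2 records match, summing to 117
Step 3: After multiplier: 117 × 0.9 = 105.3
Step 4: Unaffected records sum: 368
Step 5: Final sum = 105.3 + 368 = 473.3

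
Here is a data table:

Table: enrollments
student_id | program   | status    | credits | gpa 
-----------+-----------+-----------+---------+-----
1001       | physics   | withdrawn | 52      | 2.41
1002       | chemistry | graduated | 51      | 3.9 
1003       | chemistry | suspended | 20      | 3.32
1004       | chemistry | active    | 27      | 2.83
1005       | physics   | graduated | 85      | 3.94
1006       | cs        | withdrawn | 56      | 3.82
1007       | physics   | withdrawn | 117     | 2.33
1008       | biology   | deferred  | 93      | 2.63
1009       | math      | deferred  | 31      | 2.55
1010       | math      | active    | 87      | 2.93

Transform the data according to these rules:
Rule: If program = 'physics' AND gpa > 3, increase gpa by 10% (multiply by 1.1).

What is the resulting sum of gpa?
31.05

Step 1: Find records where program = 'physics' AND gpa > 3
Step 2: 1 records match, summing to 3.94
Step 3: After multiplier: 3.94 × 1.1 = 4.33
Step 4: Unaffected records sum: 26.72
Step 5: Final sum = 4.33 + 26.72 = 31.05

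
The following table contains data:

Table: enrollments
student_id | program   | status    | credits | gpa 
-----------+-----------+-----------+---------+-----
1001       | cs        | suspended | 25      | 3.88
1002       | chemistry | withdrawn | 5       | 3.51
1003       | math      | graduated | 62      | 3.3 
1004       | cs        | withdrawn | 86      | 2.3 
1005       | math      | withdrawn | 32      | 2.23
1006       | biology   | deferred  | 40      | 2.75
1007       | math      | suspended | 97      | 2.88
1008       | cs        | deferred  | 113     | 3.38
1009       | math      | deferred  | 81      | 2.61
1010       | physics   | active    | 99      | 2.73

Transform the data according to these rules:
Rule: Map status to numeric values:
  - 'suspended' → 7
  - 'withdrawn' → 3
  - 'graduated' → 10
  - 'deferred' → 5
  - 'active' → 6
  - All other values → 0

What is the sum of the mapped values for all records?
54

Step 1: Apply mapping to each record
Step 2: Count by status:
  'suspended': 2 records × 7 = 14
  'withdrawn': 3 records × 3 = 9
  'graduated': 1 records × 10 = 10
  'deferred': 3 records × 5 = 15
  'active': 1 records × 6 = 6
Step 3: Sum all mapped values = 54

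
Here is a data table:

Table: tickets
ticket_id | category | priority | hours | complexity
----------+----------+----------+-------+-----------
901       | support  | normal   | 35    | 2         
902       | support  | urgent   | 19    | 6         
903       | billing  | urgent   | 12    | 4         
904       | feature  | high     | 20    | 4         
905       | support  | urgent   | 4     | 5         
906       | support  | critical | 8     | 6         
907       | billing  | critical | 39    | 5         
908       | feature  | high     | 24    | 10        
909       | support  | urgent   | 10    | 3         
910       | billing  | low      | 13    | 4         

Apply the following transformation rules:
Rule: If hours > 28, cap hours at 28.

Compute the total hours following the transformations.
166

Step 1: 2 records have hours > 28
Step 2: These records originally summed to 74
Step 3: After capping: 2 × 28 = 56
Step 4: Unaffected records sum: 110
Step 5: Final sum = 56 + 110 = 166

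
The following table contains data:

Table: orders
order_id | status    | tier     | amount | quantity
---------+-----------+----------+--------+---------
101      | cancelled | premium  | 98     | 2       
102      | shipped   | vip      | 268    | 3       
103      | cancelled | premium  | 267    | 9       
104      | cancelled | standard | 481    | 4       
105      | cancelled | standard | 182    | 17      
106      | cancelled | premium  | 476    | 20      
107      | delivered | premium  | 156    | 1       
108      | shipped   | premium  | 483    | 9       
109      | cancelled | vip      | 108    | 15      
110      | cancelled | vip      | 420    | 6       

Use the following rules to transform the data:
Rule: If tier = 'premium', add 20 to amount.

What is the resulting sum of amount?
3039

Step 1: Count records where tier = 'premium': 5
Step 2: Total bonus added: 5 × 20 = 100
Step 3: Original sum of amount: 2939
Step 4: Final sum = 2939 + 100 = 3039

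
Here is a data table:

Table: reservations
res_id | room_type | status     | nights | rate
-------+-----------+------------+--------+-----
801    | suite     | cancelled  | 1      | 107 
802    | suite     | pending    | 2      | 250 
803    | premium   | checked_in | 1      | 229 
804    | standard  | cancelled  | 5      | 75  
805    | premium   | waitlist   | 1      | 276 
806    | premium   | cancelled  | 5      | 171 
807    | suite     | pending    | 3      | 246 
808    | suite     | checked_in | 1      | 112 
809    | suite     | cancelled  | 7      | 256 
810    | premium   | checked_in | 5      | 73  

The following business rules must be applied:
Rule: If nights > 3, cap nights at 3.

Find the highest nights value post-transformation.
3

Step 1: Original maximum nights = 7
Step 2: Apply cap at 3
Step 3: 4 records had nights > 3 and were capped
Step 4: Maximum after transformation = 3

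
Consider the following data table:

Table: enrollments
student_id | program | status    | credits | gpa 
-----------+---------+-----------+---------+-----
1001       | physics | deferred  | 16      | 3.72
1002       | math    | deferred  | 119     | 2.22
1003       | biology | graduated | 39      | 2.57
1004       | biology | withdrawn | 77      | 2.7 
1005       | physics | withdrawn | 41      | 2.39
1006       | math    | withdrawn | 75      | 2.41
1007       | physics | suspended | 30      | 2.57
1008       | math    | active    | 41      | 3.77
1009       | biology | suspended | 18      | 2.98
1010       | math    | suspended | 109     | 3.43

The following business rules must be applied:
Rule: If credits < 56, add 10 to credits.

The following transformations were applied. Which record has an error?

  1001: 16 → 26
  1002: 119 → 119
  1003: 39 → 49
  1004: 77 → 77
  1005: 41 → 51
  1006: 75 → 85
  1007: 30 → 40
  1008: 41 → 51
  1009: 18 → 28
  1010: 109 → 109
Record 1006 has an error. The correct transformed value should be 75, not 85.

Step 1: Check each record against the rule
Step 2: Record 1006 has credits = 75
Step 3: Since 75 >= 56, the bonus should not have been applied
Step 4: Correct value = 75, but claimed value = 85
Conclusion: Record 1006 has the error.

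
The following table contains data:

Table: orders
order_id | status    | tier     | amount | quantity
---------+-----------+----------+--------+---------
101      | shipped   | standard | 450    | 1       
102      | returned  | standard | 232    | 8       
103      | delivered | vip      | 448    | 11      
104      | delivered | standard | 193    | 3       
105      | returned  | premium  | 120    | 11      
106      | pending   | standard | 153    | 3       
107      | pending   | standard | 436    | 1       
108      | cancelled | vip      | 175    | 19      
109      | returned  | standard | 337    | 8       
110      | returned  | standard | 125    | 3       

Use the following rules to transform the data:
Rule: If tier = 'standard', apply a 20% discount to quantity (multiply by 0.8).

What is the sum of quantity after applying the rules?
62.6

Step 1: Records with tier = 'standard' have total quantity = 27
Step 2: Apply multiplier: 27 × 0.8 = 21.6
Step 3: Other records total: 41
Step 4: Final sum = 21.6 + 41 = 62.6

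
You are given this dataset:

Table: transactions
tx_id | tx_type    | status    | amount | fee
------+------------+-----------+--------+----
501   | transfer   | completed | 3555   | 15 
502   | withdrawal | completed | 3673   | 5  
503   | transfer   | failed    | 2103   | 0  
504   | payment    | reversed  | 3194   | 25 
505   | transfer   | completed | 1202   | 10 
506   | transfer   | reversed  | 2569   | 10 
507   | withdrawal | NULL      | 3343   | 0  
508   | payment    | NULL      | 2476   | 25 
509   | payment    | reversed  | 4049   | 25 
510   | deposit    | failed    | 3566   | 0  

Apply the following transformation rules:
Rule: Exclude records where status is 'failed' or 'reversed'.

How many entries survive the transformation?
5

Step 1: Count records to exclude
  - 2 (failed) + 3 (reversed) = 5 records
Step 2: Total records: 10
Step 3: Remaining = 10 - 5 = 5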